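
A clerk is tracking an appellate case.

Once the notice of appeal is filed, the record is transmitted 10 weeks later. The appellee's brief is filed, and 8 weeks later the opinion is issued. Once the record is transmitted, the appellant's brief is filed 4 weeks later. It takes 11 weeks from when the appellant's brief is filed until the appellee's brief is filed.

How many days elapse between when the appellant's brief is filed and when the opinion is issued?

Causal path: the appellant's brief is filed → the appellee's brief is filed → the opinion is issued.
Total delay along the path: 11 + 8 weeks = 19 weeks = 133 days.

133 days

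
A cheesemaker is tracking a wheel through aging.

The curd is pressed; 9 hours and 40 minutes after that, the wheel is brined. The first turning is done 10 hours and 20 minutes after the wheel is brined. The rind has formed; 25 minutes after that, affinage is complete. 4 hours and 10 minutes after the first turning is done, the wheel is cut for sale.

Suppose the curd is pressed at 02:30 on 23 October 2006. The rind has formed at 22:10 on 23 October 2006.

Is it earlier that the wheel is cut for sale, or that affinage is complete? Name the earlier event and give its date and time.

Affinage is complete — 22:35 on 23 October 2006

The curd is pressed: 02:30 Oct 23, 2006.
The wheel is brined: 02:30 Oct 23, 2006 + 9h40m = 12:10 Oct 23, 2006.
The first turning is done: 12:10 Oct 23, 2006 + 10h20m = 22:30 Oct 23, 2006.
The wheel is cut for sale: 22:30 Oct 23, 2006 + 4h10m = 02:40 Oct 24, 2006.
The rind has formed: 22:10 Oct 23, 2006.
Affinage is complete: 22:10 Oct 23, 2006 + 25m = 22:35 Oct 23, 2006.
Comparing: the wheel is cut for sale at 02:40 Oct 24, 2006 vs affinage is complete at 22:35 Oct 23, 2006. Earlier: affinage is complete.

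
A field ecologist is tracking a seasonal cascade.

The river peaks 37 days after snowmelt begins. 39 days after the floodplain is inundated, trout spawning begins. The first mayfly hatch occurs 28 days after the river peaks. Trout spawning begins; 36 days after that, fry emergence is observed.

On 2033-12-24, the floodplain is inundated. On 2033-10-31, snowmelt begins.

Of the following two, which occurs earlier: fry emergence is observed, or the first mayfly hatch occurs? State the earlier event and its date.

The first mayfly hatch occurs — 2034-01-04

The floodplain is inundated: Dec 24, 2033.
Trout spawning begins: Dec 24, 2033 + 39 days = Feb 1, 2034.
Fry emergence is observed: Feb 1, 2034 + 36 days = Mar 9, 2034.
Snowmelt begins: Oct 31, 2033.
The river peaks: Oct 31, 2033 + 37 days = Dec 7, 2033.
The first mayfly hatch occurs: Dec 7, 2033 + 28 days = Jan 4, 2034.
Comparing: fry emergence is observed on Mar 9, 2034 vs the first mayfly hatch occurs on Jan 4, 2034. Earlier: the first mayfly hatch occurs.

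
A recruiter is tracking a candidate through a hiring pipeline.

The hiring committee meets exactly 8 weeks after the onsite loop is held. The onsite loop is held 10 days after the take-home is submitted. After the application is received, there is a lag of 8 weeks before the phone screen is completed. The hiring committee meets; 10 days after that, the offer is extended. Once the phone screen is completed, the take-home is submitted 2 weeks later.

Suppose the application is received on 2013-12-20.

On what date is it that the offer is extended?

The application is received: Dec 20, 2013.
The phone screen is completed: Dec 20, 2013 + 8 weeks = Feb 14, 2014.
The take-home is submitted: Feb 14, 2014 + 2 weeks = Feb 28, 2014.
The onsite loop is held: Feb 28, 2014 + 10 days = Mar 10, 2014.
The hiring committee meets: Mar 10, 2014 + 8 weeks = May 5, 2014.
The offer is extended: May 5, 2014 + 10 days = May 15, 2014.

2014-05-15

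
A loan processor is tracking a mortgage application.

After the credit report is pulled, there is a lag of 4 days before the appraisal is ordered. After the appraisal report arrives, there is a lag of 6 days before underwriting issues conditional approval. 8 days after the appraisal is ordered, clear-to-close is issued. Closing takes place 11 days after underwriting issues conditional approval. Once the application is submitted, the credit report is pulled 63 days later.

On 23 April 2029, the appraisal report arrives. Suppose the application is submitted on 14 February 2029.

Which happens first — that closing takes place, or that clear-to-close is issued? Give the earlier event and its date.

The appraisal report arrives: Apr 23, 2029.
Underwriting issues conditional approval: Apr 23, 2029 + 6 days = Apr 29, 2029.
Closing takes place: Apr 29, 2029 + 11 days = May 10, 2029.
The application is submitted: Feb 14, 2029.
The credit report is pulled: Feb 14, 2029 + 63 days = Apr 18, 2029.
The appraisal is ordered: Apr 18, 2029 + 4 days = Apr 22, 2029.
Clear-to-close is issued: Apr 22, 2029 + 8 days = Apr 30, 2029.
Comparing: closing takes place on May 10, 2029 vs clear-to-close is issued on Apr 30, 2029. Earlier: clear-to-close is issued.

Clear-to-close is issued — 30 April 2029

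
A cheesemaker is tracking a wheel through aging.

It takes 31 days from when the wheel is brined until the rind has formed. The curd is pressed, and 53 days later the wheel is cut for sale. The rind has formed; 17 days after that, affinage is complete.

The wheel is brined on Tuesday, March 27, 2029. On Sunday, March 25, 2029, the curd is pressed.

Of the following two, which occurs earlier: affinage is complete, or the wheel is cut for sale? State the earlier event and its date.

The wheel is brined: Mar 27, 2029.
The rind has formed: Mar 27, 2029 + 31 days = Apr 27, 2029.
Affinage is complete: Apr 27, 2029 + 17 days = May 14, 2029.
The curd is pressed: Mar 25, 2029.
The wheel is cut for sale: Mar 25, 2029 + 53 days = May 17, 2029.
Comparing: affinage is complete on May 14, 2029 vs the wheel is cut for sale on May 17, 2029. Earlier: affinage is complete.

Affinage is complete — Monday, May 14, 2029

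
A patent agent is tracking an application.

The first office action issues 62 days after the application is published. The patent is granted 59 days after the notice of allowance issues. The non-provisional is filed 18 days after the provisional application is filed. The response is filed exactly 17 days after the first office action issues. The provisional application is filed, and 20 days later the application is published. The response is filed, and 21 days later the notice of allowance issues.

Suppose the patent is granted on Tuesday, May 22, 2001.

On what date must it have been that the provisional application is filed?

The patent is granted: May 22, 2001.
The notice of allowance issues: May 22, 2001 − 59 days = Mar 24, 2001.
The response is filed: Mar 24, 2001 − 21 days = Mar 3, 2001.
The first office action issues: Mar 3, 2001 − 17 days = Feb 14, 2001.
The application is published: Feb 14, 2001 − 62 days = Dec 14, 2000.
The provisional application is filed: Dec 14, 2000 − 20 days = Nov 24, 2000.

Friday, November 24, 2000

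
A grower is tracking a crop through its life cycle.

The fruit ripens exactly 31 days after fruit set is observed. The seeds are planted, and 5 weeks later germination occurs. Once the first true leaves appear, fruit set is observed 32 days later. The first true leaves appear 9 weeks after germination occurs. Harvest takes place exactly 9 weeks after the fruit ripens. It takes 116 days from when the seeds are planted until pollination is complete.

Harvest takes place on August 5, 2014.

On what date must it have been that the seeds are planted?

December 24, 2013

Harvest takes place: Aug 5, 2014.
The fruit ripens: Aug 5, 2014 − 9 weeks = Jun 3, 2014.
Fruit set is observed: Jun 3, 2014 − 31 days = May 3, 2014.
The first true leaves appear: May 3, 2014 − 32 days = Apr 1, 2014.
Germination occurs: Apr 1, 2014 − 9 weeks = Jan 28, 2014.
The seeds are planted: Jan 28, 2014 − 5 weeks = Dec 24, 2013.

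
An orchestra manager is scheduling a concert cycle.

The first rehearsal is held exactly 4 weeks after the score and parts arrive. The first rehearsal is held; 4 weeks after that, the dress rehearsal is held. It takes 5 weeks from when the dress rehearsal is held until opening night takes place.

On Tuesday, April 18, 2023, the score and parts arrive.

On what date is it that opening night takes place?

The score and parts arrive: Apr 18, 2023.
The first rehearsal is held: Apr 18, 2023 + 4 weeks = May 16, 2023.
The dress rehearsal is held: May 16, 2023 + 4 weeks = Jun 13, 2023.
Opening night takes place: Jun 13, 2023 + 5 weeks = Jul 18, 2023.

Tuesday, July 18, 2023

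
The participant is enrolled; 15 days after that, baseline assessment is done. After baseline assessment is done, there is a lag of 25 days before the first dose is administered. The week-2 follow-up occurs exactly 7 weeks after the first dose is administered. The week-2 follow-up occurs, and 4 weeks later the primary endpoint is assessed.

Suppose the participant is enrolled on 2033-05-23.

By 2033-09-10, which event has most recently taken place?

The participant is enrolled: May 23, 2033.
Baseline assessment is done: May 23, 2033 + 15 days = Jun 7, 2033.
The first dose is administered: Jun 7, 2033 + 25 days = Jul 2, 2033.
The week-2 follow-up occurs: Jul 2, 2033 + 7 weeks = Aug 20, 2033.
The primary endpoint is assessed: Aug 20, 2033 + 4 weeks = Sep 17, 2033.
Sep 10, 2033 falls between when the week-2 follow-up occurs (Aug 20, 2033) and when the primary endpoint is assessed (Sep 17, 2033).

The week-2 follow-up occurs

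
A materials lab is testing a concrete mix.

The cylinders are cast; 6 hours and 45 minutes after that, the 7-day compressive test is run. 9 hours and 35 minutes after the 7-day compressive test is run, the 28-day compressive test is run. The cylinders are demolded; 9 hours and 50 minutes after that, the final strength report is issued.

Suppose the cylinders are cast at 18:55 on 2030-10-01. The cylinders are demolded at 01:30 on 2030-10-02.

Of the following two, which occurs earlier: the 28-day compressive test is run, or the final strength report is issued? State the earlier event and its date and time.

The 28-day compressive test is run — 11:15 on 2030-10-02

The cylinders are cast: 18:55 Oct 1, 2030.
The 7-day compressive test is run: 18:55 Oct 1, 2030 + 6h45m = 01:40 Oct 2, 2030.
The 28-day compressive test is run: 01:40 Oct 2, 2030 + 9h35m = 11:15 Oct 2, 2030.
The cylinders are demolded: 01:30 Oct 2, 2030.
The final strength report is issued: 01:30 Oct 2, 2030 + 9h50m = 11:20 Oct 2, 2030.
Comparing: the 28-day compressive test is run at 11:15 Oct 2, 2030 vs the final strength report is issued at 11:20 Oct 2, 2030. Earlier: the 28-day compressive test is run.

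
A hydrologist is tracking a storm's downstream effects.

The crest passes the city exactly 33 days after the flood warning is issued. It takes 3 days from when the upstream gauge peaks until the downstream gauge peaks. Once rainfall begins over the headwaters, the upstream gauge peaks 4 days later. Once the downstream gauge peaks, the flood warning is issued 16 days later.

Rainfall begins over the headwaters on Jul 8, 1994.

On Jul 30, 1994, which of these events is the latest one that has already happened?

The downstream gauge peaks

Rainfall begins over the headwaters: Jul 8, 1994.
The upstream gauge peaks: Jul 8, 1994 + 4 days = Jul 12, 1994.
The downstream gauge peaks: Jul 12, 1994 + 3 days = Jul 15, 1994.
The flood warning is issued: Jul 15, 1994 + 16 days = Jul 31, 1994.
The crest passes the city: Jul 31, 1994 + 33 days = Sep 2, 1994.
Jul 30, 1994 falls between when the downstream gauge peaks (Jul 15, 1994) and when the flood warning is issued (Jul 31, 1994).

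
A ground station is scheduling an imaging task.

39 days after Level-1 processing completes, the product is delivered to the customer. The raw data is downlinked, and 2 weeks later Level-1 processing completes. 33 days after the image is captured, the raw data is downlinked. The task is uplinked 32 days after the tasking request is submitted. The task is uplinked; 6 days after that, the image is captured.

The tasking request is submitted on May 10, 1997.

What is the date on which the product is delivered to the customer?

The tasking request is submitted: May 10, 1997.
The task is uplinked: May 10, 1997 + 32 days = Jun 11, 1997.
The image is captured: Jun 11, 1997 + 6 days = Jun 17, 1997.
The raw data is downlinked: Jun 17, 1997 + 33 days = Jul 20, 1997.
Level-1 processing completes: Jul 20, 1997 + 2 weeks = Aug 3, 1997.
The product is delivered to the customer: Aug 3, 1997 + 39 days = Sep 11, 1997.

Sep 11, 1997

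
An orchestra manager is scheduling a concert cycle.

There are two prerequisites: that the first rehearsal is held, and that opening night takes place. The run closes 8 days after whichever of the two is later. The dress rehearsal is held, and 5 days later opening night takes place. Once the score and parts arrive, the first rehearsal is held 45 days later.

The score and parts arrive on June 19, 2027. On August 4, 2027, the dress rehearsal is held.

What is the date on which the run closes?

The score and parts arrive: Jun 19, 2027.
The first rehearsal is held: Jun 19, 2027 + 45 days = Aug 3, 2027.
The dress rehearsal is held: Aug 4, 2027.
Opening night takes place: Aug 4, 2027 + 5 days = Aug 9, 2027.
Both prerequisites met — the first rehearsal is held (Aug 3, 2027), opening night takes place (Aug 9, 2027); the later is Aug 9, 2027.
The run closes: Aug 9, 2027 + 8 days = Aug 17, 2027.

August 17, 2027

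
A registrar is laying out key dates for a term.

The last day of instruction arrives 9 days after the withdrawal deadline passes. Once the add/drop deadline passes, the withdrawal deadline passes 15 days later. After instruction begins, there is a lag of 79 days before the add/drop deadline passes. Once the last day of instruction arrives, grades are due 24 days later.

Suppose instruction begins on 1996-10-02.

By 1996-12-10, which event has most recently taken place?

Instruction begins: Oct 2, 1996.
The add/drop deadline passes: Oct 2, 1996 + 79 days = Dec 20, 1996.
The withdrawal deadline passes: Dec 20, 1996 + 15 days = Jan 4, 1997.
The last day of instruction arrives: Jan 4, 1997 + 9 days = Jan 13, 1997.
Grades are due: Jan 13, 1997 + 24 days = Feb 6, 1997.
Dec 10, 1996 falls between when instruction begins (Oct 2, 1996) and when the add/drop deadline passes (Dec 20, 1996).

Instruction begins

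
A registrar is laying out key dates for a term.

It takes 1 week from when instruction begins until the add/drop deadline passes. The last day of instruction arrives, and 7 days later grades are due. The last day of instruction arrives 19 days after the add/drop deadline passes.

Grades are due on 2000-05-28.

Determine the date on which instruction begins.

Grades are due: May 28, 2000.
The last day of instruction arrives: May 28, 2000 − 7 days = May 21, 2000.
The add/drop deadline passes: May 21, 2000 − 19 days = May 2, 2000.
Instruction begins: May 2, 2000 − 1 week = Apr 25, 2000.

2000-04-25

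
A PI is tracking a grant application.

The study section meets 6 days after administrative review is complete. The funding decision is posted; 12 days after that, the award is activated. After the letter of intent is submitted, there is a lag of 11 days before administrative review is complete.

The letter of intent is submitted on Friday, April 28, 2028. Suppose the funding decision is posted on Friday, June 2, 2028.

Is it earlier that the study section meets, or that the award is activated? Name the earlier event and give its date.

The letter of intent is submitted: Apr 28, 2028.
Administrative review is complete: Apr 28, 2028 + 11 days = May 9, 2028.
The study section meets: May 9, 2028 + 6 days = May 15, 2028.
The funding decision is posted: Jun 2, 2028.
The award is activated: Jun 2, 2028 + 12 days = Jun 14, 2028.
Comparing: the study section meets on May 15, 2028 vs the award is activated on Jun 14, 2028. Earlier: the study section meets.

The study section meets — Monday, May 15, 2028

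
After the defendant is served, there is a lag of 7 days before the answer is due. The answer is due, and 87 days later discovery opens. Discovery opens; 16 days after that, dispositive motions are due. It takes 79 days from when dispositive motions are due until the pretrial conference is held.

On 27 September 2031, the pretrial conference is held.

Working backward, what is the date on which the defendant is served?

The pretrial conference is held: Sep 27, 2031.
Dispositive motions are due: Sep 27, 2031 − 79 days = Jul 10, 2031.
Discovery opens: Jul 10, 2031 − 16 days = Jun 24, 2031.
The answer is due: Jun 24, 2031 − 87 days = Mar 29, 2031.
The defendant is served: Mar 29, 2031 − 7 days = Mar 22, 2031.

22 March 2031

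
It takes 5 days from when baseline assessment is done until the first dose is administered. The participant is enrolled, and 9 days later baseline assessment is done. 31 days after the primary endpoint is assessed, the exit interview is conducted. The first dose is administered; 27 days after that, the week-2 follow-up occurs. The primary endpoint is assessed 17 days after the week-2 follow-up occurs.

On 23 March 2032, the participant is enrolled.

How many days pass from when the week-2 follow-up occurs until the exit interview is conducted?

48 days

Causal path: the week-2 follow-up occurs → the primary endpoint is assessed → the exit interview is conducted.
Total delay along the path: 17 + 31 = 48 days.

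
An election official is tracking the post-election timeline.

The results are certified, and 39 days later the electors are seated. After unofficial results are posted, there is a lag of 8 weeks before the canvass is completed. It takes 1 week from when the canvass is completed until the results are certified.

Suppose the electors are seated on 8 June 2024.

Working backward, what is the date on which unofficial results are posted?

27 February 2024

The electors are seated: Jun 8, 2024.
The results are certified: Jun 8, 2024 − 39 days = Apr 30, 2024.
The canvass is completed: Apr 30, 2024 − 1 week = Apr 23, 2024.
Unofficial results are posted: Apr 23, 2024 − 8 weeks = Feb 27, 2024.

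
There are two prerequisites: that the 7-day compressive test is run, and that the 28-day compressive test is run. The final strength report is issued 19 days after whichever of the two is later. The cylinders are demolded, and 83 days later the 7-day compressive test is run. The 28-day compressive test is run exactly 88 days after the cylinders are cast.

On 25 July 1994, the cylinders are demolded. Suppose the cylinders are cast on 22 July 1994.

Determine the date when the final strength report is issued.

6 November 1994

The cylinders are demolded: Jul 25, 1994.
The 7-day compressive test is run: Jul 25, 1994 + 83 days = Oct 16, 1994.
The cylinders are cast: Jul 22, 1994.
The 28-day compressive test is run: Jul 22, 1994 + 88 days = Oct 18, 1994.
Both prerequisites met — the 7-day compressive test is run (Oct 16, 1994), the 28-day compressive test is run (Oct 18, 1994); the later is Oct 18, 1994.
The final strength report is issued: Oct 18, 1994 + 19 days = Nov 6, 1994.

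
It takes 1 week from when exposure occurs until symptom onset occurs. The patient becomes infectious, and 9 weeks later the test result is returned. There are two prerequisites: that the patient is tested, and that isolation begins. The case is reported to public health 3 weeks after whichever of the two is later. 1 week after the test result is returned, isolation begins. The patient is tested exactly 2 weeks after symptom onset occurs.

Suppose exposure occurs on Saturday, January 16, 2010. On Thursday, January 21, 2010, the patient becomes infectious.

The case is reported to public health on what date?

Exposure occurs: Jan 16, 2010.
Symptom onset occurs: Jan 16, 2010 + 1 week = Jan 23, 2010.
The patient is tested: Jan 23, 2010 + 2 weeks = Feb 6, 2010.
The patient becomes infectious: Jan 21, 2010.
The test result is returned: Jan 21, 2010 + 9 weeks = Mar 25, 2010.
Isolation begins: Mar 25, 2010 + 1 week = Apr 1, 2010.
Both prerequisites met — the patient is tested (Feb 6, 2010), isolation begins (Apr 1, 2010); the later is Apr 1, 2010.
The case is reported to public health: Apr 1, 2010 + 3 weeks = Apr 22, 2010.

Thursday, April 22, 2010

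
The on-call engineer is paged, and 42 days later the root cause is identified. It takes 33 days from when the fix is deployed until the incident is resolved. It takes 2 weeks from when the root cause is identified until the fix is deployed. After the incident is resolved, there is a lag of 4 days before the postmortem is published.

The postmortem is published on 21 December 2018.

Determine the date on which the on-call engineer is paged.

19 September 2018

The postmortem is published: Dec 21, 2018.
The incident is resolved: Dec 21, 2018 − 4 days = Dec 17, 2018.
The fix is deployed: Dec 17, 2018 − 33 days = Nov 14, 2018.
The root cause is identified: Nov 14, 2018 − 2 weeks = Oct 31, 2018.
The on-call engineer is paged: Oct 31, 2018 − 42 days = Sep 19, 2018.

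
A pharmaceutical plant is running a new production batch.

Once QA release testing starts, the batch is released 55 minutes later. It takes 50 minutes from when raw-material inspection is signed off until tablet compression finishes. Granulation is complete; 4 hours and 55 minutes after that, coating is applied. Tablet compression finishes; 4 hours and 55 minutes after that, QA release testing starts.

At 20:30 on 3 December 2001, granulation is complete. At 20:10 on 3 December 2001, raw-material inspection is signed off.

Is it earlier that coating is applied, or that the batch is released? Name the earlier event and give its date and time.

Granulation is complete: 20:30 Dec 3, 2001.
Coating is applied: 20:30 Dec 3, 2001 + 4h55m = 01:25 Dec 4, 2001.
Raw-material inspection is signed off: 20:10 Dec 3, 2001.
Tablet compression finishes: 20:10 Dec 3, 2001 + 50m = 21:00 Dec 3, 2001.
QA release testing starts: 21:00 Dec 3, 2001 + 4h55m = 01:55 Dec 4, 2001.
The batch is released: 01:55 Dec 4, 2001 + 55m = 02:50 Dec 4, 2001.
Comparing: coating is applied at 01:25 Dec 4, 2001 vs the batch is released at 02:50 Dec 4, 2001. Earlier: coating is applied.

Coating is applied — 01:25 on 4 December 2001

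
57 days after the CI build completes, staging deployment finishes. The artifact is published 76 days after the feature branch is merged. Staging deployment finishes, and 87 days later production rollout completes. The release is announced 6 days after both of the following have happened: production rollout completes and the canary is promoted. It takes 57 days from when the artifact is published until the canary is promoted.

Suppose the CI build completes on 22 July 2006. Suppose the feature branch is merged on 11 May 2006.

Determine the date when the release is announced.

The CI build completes: Jul 22, 2006.
Staging deployment finishes: Jul 22, 2006 + 57 days = Sep 17, 2006.
Production rollout completes: Sep 17, 2006 + 87 days = Dec 13, 2006.
The feature branch is merged: May 11, 2006.
The artifact is published: May 11, 2006 + 76 days = Jul 26, 2006.
The canary is promoted: Jul 26, 2006 + 57 days = Sep 21, 2006.
Both prerequisites met — production rollout completes (Dec 13, 2006), the canary is promoted (Sep 21, 2006); the later is Dec 13, 2006.
The release is announced: Dec 13, 2006 + 6 days = Dec 19, 2006.

19 December 2006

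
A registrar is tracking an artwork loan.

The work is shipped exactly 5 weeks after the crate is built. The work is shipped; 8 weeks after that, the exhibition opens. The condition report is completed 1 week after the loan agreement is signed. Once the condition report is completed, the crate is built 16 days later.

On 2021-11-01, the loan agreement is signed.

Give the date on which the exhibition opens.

2022-02-23

The loan agreement is signed: Nov 1, 2021.
The condition report is completed: Nov 1, 2021 + 1 week = Nov 8, 2021.
The crate is built: Nov 8, 2021 + 16 days = Nov 24, 2021.
The work is shipped: Nov 24, 2021 + 5 weeks = Dec 29, 2021.
The exhibition opens: Dec 29, 2021 + 8 weeks = Feb 23, 2022.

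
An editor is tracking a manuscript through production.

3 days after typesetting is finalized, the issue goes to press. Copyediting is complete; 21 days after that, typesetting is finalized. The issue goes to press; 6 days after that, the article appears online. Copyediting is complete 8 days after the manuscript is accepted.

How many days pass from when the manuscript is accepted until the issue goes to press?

32 days

Causal path: the manuscript is accepted → copyediting is complete → typesetting is finalized → the issue goes to press.
Total delay along the path: 8 + 21 + 3 = 32 days.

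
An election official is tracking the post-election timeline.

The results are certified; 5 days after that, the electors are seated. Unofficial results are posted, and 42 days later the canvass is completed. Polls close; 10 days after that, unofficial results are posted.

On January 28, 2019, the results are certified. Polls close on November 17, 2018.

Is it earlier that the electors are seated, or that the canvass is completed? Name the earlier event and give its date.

The canvass is completed — January 8, 2019

The results are certified: Jan 28, 2019.
The electors are seated: Jan 28, 2019 + 5 days = Feb 2, 2019.
Polls close: Nov 17, 2018.
Unofficial results are posted: Nov 17, 2018 + 10 days = Nov 27, 2018.
The canvass is completed: Nov 27, 2018 + 42 days = Jan 8, 2019.
Comparing: the electors are seated on Feb 2, 2019 vs the canvass is completed on Jan 8, 2019. Earlier: the canvass is completed.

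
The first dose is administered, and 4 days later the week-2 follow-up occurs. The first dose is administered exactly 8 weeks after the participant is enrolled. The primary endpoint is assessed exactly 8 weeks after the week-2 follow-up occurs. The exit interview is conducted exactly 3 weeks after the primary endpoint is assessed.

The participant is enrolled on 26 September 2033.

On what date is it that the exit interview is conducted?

10 February 2034

The participant is enrolled: Sep 26, 2033.
The first dose is administered: Sep 26, 2033 + 8 weeks = Nov 21, 2033.
The week-2 follow-up occurs: Nov 21, 2033 + 4 days = Nov 25, 2033.
The primary endpoint is assessed: Nov 25, 2033 + 8 weeks = Jan 20, 2034.
The exit interview is conducted: Jan 20, 2034 + 3 weeks = Feb 10, 2034.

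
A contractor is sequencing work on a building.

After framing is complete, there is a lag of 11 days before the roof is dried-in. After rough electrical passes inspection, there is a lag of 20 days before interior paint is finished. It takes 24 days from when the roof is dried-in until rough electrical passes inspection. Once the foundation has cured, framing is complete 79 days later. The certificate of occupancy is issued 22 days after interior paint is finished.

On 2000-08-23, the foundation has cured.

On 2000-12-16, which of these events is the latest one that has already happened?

Rough electrical passes inspection

The foundation has cured: Aug 23, 2000.
Framing is complete: Aug 23, 2000 + 79 days = Nov 10, 2000.
The roof is dried-in: Nov 10, 2000 + 11 days = Nov 21, 2000.
Rough electrical passes inspection: Nov 21, 2000 + 24 days = Dec 15, 2000.
Interior paint is finished: Dec 15, 2000 + 20 days = Jan 4, 2001.
The certificate of occupancy is issued: Jan 4, 2001 + 22 days = Jan 26, 2001.
Dec 16, 2000 falls between when rough electrical passes inspection (Dec 15, 2000) and when interior paint is finished (Jan 4, 2001).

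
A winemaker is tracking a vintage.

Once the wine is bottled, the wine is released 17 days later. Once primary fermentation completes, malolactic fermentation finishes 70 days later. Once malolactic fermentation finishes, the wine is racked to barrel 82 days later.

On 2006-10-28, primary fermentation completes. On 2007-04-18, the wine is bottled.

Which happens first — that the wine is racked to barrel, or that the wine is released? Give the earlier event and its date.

Primary fermentation completes: Oct 28, 2006.
Malolactic fermentation finishes: Oct 28, 2006 + 70 days = Jan 6, 2007.
The wine is racked to barrel: Jan 6, 2007 + 82 days = Mar 29, 2007.
The wine is bottled: Apr 18, 2007.
The wine is released: Apr 18, 2007 + 17 days = May 5, 2007.
Comparing: the wine is racked to barrel on Mar 29, 2007 vs the wine is released on May 5, 2007. Earlier: the wine is racked to barrel.

The wine is racked to barrel — 2007-03-29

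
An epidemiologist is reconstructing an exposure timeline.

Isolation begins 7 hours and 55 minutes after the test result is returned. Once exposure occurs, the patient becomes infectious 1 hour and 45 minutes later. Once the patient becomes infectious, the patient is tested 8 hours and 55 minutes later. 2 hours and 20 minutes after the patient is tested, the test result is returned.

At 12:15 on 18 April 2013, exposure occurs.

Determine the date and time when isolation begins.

09:10 on 19 April 2013

Exposure occurs: 12:15 Apr 18, 2013.
The patient becomes infectious: 12:15 Apr 18, 2013 + 1h45m = 14:00 Apr 18, 2013.
The patient is tested: 14:00 Apr 18, 2013 + 8h55m = 22:55 Apr 18, 2013.
The test result is returned: 22:55 Apr 18, 2013 + 2h20m = 01:15 Apr 19, 2013.
Isolation begins: 01:15 Apr 19, 2013 + 7h55m = 09:10 Apr 19, 2013.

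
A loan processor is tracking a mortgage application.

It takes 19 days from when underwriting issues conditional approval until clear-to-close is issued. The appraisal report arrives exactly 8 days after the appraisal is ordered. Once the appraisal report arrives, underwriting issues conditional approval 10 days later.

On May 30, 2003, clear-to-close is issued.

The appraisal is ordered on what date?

Apr 23, 2003

Clear-to-close is issued: May 30, 2003.
Underwriting issues conditional approval: May 30, 2003 − 19 days = May 11, 2003.
The appraisal report arrives: May 11, 2003 − 10 days = May 1, 2003.
The appraisal is ordered: May 1, 2003 − 8 days = Apr 23, 2003.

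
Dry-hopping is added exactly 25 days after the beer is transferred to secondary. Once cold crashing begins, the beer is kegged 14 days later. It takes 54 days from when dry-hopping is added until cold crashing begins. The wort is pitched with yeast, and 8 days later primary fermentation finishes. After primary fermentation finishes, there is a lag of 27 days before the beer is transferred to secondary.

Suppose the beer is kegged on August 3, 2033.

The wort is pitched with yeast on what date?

The beer is kegged: Aug 3, 2033.
Cold crashing begins: Aug 3, 2033 − 14 days = Jul 20, 2033.
Dry-hopping is added: Jul 20, 2033 − 54 days = May 27, 2033.
The beer is transferred to secondary: May 27, 2033 − 25 days = May 2, 2033.
Primary fermentation finishes: May 2, 2033 − 27 days = Apr 5, 2033.
The wort is pitched with yeast: Apr 5, 2033 − 8 days = Mar 28, 2033.

March 28, 2033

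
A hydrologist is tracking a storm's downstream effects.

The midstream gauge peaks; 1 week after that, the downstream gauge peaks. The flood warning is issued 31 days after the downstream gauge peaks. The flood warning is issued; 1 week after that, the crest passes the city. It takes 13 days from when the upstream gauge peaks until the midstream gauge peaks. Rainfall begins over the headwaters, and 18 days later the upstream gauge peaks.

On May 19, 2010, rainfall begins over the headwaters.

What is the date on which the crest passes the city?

August 3, 2010

Rainfall begins over the headwaters: May 19, 2010.
The upstream gauge peaks: May 19, 2010 + 18 days = Jun 6, 2010.
The midstream gauge peaks: Jun 6, 2010 + 13 days = Jun 19, 2010.
The downstream gauge peaks: Jun 19, 2010 + 1 week = Jun 26, 2010.
The flood warning is issued: Jun 26, 2010 + 31 days = Jul 27, 2010.
The crest passes the city: Jul 27, 2010 + 1 week = Aug 3, 2010.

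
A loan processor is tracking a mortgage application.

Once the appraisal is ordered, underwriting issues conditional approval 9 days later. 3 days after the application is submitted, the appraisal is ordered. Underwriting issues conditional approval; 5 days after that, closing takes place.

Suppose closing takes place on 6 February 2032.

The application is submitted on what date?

20 January 2032

Closing takes place: Feb 6, 2032.
Underwriting issues conditional approval: Feb 6, 2032 − 5 days = Feb 1, 2032.
The appraisal is ordered: Feb 1, 2032 − 9 days = Jan 23, 2032.
The application is submitted: Jan 23, 2032 − 3 days = Jan 20, 2032.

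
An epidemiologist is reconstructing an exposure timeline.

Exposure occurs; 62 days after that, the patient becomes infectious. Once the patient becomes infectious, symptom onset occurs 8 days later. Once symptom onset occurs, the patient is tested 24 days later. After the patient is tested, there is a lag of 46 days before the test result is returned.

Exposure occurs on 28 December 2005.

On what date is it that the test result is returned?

17 May 2006

Exposure occurs: Dec 28, 2005.
The patient becomes infectious: Dec 28, 2005 + 62 days = Feb 28, 2006.
Symptom onset occurs: Feb 28, 2006 + 8 days = Mar 8, 2006.
The patient is tested: Mar 8, 2006 + 24 days = Apr 1, 2006.
The test result is returned: Apr 1, 2006 + 46 days = May 17, 2006.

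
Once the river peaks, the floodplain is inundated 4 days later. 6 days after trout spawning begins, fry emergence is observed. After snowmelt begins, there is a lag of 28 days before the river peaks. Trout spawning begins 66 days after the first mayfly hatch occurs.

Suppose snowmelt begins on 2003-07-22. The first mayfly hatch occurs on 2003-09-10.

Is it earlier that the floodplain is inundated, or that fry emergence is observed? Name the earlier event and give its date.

Snowmelt begins: Jul 22, 2003.
The river peaks: Jul 22, 2003 + 28 days = Aug 19, 2003.
The floodplain is inundated: Aug 19, 2003 + 4 days = Aug 23, 2003.
The first mayfly hatch occurs: Sep 10, 2003.
Trout spawning begins: Sep 10, 2003 + 66 days = Nov 15, 2003.
Fry emergence is observed: Nov 15, 2003 + 6 days = Nov 21, 2003.
Comparing: the floodplain is inundated on Aug 23, 2003 vs fry emergence is observed on Nov 21, 2003. Earlier: the floodplain is inundated.

The floodplain is inundated — 2003-08-23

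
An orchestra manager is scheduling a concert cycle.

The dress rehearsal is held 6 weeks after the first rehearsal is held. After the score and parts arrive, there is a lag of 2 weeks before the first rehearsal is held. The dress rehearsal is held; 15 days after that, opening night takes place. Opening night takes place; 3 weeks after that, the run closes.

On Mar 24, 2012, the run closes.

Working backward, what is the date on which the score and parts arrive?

Dec 23, 2011

The run closes: Mar 24, 2012.
Opening night takes place: Mar 24, 2012 − 3 weeks = Mar 3, 2012.
The dress rehearsal is held: Mar 3, 2012 − 15 days = Feb 17, 2012.
The first rehearsal is held: Feb 17, 2012 − 6 weeks = Jan 6, 2012.
The score and parts arrive: Jan 6, 2012 − 2 weeks = Dec 23, 2011.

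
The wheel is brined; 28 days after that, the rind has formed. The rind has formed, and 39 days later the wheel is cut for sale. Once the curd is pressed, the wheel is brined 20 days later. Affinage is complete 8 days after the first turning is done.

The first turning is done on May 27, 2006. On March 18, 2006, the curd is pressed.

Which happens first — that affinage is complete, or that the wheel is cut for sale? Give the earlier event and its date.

Affinage is complete — June 4, 2006

The first turning is done: May 27, 2006.
Affinage is complete: May 27, 2006 + 8 days = Jun 4, 2006.
The curd is pressed: Mar 18, 2006.
The wheel is brined: Mar 18, 2006 + 20 days = Apr 7, 2006.
The rind has formed: Apr 7, 2006 + 28 days = May 5, 2006.
The wheel is cut for sale: May 5, 2006 + 39 days = Jun 13, 2006.
Comparing: affinage is complete on Jun 4, 2006 vs the wheel is cut for sale on Jun 13, 2006. Earlier: affinage is complete.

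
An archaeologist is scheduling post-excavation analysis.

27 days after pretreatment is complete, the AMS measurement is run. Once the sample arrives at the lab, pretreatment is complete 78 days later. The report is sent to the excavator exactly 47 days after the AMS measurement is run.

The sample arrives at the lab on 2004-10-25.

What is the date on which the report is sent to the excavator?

2005-03-26

The sample arrives at the lab: Oct 25, 2004.
Pretreatment is complete: Oct 25, 2004 + 78 days = Jan 11, 2005.
The AMS measurement is run: Jan 11, 2005 + 27 days = Feb 7, 2005.
The report is sent to the excavator: Feb 7, 2005 + 47 days = Mar 26, 2005.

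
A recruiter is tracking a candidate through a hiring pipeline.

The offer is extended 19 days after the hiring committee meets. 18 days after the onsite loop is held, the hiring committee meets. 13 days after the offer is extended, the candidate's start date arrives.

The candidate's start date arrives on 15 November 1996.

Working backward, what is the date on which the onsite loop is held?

26 September 1996

The candidate's start date arrives: Nov 15, 1996.
The offer is extended: Nov 15, 1996 − 13 days = Nov 2, 1996.
The hiring committee meets: Nov 2, 1996 − 19 days = Oct 14, 1996.
The onsite loop is held: Oct 14, 1996 − 18 days = Sep 26, 1996.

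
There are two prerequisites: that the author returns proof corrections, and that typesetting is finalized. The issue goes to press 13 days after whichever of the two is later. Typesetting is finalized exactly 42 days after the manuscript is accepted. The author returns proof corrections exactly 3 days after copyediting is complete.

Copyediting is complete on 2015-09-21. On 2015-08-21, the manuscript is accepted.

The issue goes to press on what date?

2015-10-15

Copyediting is complete: Sep 21, 2015.
The author returns proof corrections: Sep 21, 2015 + 3 days = Sep 24, 2015.
The manuscript is accepted: Aug 21, 2015.
Typesetting is finalized: Aug 21, 2015 + 42 days = Oct 2, 2015.
Both prerequisites met — the author returns proof corrections (Sep 24, 2015), typesetting is finalized (Oct 2, 2015); the later is Oct 2, 2015.
The issue goes to press: Oct 2, 2015 + 13 days = Oct 15, 2015.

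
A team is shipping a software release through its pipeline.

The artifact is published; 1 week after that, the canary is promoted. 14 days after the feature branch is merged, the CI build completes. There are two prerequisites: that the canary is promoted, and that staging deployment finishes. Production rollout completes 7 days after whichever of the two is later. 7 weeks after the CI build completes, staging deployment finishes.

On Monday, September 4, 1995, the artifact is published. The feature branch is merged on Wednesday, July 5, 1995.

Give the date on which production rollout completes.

The artifact is published: Sep 4, 1995.
The canary is promoted: Sep 4, 1995 + 1 week = Sep 11, 1995.
The feature branch is merged: Jul 5, 1995.
The CI build completes: Jul 5, 1995 + 14 days = Jul 19, 1995.
Staging deployment finishes: Jul 19, 1995 + 7 weeks = Sep 6, 1995.
Both prerequisites met — the canary is promoted (Sep 11, 1995), staging deployment finishes (Sep 6, 1995); the later is Sep 11, 1995.
Production rollout completes: Sep 11, 1995 + 7 days = Sep 18, 1995.

Monday, September 18, 1995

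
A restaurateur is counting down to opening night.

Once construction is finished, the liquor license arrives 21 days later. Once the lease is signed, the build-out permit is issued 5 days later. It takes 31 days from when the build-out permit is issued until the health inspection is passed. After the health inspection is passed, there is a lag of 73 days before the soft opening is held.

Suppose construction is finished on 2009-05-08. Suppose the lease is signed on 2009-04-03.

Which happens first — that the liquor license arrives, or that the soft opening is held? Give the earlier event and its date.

Construction is finished: May 8, 2009.
The liquor license arrives: May 8, 2009 + 21 days = May 29, 2009.
The lease is signed: Apr 3, 2009.
The build-out permit is issued: Apr 3, 2009 + 5 days = Apr 8, 2009.
The health inspection is passed: Apr 8, 2009 + 31 days = May 9, 2009.
The soft opening is held: May 9, 2009 + 73 days = Jul 21, 2009.
Comparing: the liquor license arrives on May 29, 2009 vs the soft opening is held on Jul 21, 2009. Earlier: the liquor license arrives.

The liquor license arrives — 2009-05-29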